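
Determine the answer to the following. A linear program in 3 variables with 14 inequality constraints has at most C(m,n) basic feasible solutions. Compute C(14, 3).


Each vertex corresponds to some choice of n active constraints out of m, so the number of vertices is at most C(m, n) = m! / (n!(m-n)!).
m = 14, n = 3
Numerator: 14 * 13 * 12
Denominator: 3! = 6
C(14, 3) = 364


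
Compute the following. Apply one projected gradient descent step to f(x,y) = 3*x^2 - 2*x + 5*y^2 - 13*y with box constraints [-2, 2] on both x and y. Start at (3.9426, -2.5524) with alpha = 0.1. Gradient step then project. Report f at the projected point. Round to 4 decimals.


Step 1: Compute gradient at (3.9426, -2.5524).
grad_x = 2*3*3.9426 - 2 = 21.6556
grad_y = 2*5*-2.5524 - 13 = -38.524
Step 2: Gradient step.
x_raw = 3.9426 - 0.1*21.6556 = 1.777
y_raw = -2.5524 - 0.1*-38.524 = 1.3
Step 3: Project onto [-2, 2].
x_proj = clip(1.777) = 1.777
y_proj = clip(1.3) = 1.3
Step 4: Evaluate f.
f(1.777, 1.3) = -2.5305


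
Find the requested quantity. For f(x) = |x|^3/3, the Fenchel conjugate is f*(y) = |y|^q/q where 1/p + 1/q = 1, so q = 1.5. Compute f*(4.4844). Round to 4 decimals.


The conjugate exponent q satisfies 1/p + 1/q = 1.
p = 3, so q = 3/(3 - 1) = 1.5
|y|^q = 4.4844^1.5 = 9.4963
f*(4.4844) = 9.4963 / 1.5 = 6.3309


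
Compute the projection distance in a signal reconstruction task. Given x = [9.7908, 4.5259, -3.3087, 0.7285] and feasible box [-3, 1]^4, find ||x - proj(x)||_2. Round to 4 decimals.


Project each component onto [-3, 1].
clip(9.7908) = 1.0, clip(4.5259) = 1.0, clip(-3.3087) = -3.0, clip(0.7285) = 0.7285
Projection = [1.0, 1.0, -3.0, 0.7285]
Squared diffs: [77.2782, 12.432, 0.0953, 0.0]
Distance = sqrt(89.8055) = 9.4766


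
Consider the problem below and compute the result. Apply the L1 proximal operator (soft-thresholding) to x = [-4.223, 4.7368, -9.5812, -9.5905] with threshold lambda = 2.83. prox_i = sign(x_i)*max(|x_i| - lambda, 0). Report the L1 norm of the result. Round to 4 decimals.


Soft-thresholding with lambda = 2.83:
prox(-4.223) = sign(-4.223)*max(|-4.223| - 2.83, 0) = -1.393
prox(4.7368) = sign(4.7368)*max(|4.7368| - 2.83, 0) = 1.9068
prox(-9.5812) = sign(-9.5812)*max(|-9.5812| - 2.83, 0) = -6.7512
prox(-9.5905) = sign(-9.5905)*max(|-9.5905| - 2.83, 0) = -6.7605
prox(x) = [-1.393, 1.9068, -6.7512, -6.7605]
||prox(x)||_1 = 1.393 + 1.9068 + 6.7512 + 6.7605 = 16.8115


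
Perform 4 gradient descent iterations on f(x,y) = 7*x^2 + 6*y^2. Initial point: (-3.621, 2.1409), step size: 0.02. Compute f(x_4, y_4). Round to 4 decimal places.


Gradient descent on f(x,y) = 7*x^2 + 6*y^2.
Starting point: (-3.621, 2.1409), alpha = 0.02
Step 1: grad_x = 2*7*-3.621 = -50.694, grad_y = 2*6*2.1409 = 25.6908
  x_1 = -3.621 - 0.02*-50.694 = -2.6071
  y_1 = 2.1409 - 0.02*25.6908 = 1.6271
Step 2: grad_x = 2*7*-2.6071 = -36.4997, grad_y = 2*6*1.6271 = 19.525
  x_2 = -2.6071 - 0.02*-36.4997 = -1.8771
  y_2 = 1.6271 - 0.02*19.525 = 1.2366
Step 3: grad_x = 2*7*-1.8771 = -26.2798, grad_y = 2*6*1.2366 = 14.839
  x_3 = -1.8771 - 0.02*-26.2798 = -1.3515
  y_3 = 1.2366 - 0.02*14.839 = 0.9398
Step 4: grad_x = 2*7*-1.3515 = -18.9214, grad_y = 2*6*0.9398 = 11.2776
  x_4 = -1.3515 - 0.02*-18.9214 = -0.9731
  y_4 = 0.9398 - 0.02*11.2776 = 0.7143
f(-0.9731, 0.7143) = 7*(-0.9731)^2 + 6*0.7143^2 = 9.6894


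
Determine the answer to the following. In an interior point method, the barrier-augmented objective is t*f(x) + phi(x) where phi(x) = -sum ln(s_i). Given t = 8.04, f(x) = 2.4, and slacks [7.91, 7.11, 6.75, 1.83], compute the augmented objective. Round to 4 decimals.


Step 1: Compute log-barrier.
ln values: [2.0681, 1.9615, 1.9095, 0.6043]
phi = -(2.0681 + 1.9615 + 1.9095 + 0.6043) = -6.5435
Step 2: Compute augmented objective.
t*f(x) = 8.04*2.4 = 19.296
Total = 19.296 - 6.5435 = 12.7525


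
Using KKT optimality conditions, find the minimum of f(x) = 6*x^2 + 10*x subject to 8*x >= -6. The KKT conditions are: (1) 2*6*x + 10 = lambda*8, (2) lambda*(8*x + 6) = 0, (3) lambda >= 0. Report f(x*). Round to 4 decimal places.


Step 1: Try lambda = 0 (constraint inactive).
x_unc = -10/(2*6) = -0.8333
Check: 8*-0.8333 = -6.6664 < -6 -- violated!
Step 2: Constraint must be active: 8*x = -6
x* = -6/8 = -0.75
lambda = (2*6*(-0.75) + 10)/8 = 0.125
Step 3: Compute optimal value.
f(x*) = 6*(-0.75)^2 + 10*(-0.75) = -4.125


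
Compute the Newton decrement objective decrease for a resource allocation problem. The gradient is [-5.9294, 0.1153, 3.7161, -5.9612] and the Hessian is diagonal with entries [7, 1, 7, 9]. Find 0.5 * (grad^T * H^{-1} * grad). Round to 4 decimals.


Step 1: H is diagonal, so H^(-1) * g = [-0.8471, 0.1153, 0.5309, -0.6624].
Step 2: g^T H^(-1) g = sum_i g_i^2 / H_ii
  = (-5.9294)^2/7 + (0.1153)^2/1 + (3.7161)^2/7 + (-5.9612)^2/9
  = 5.0225 + 0.0133 + 1.9728 + 3.9484 = 10.957
Step 3: Objective decrease = 0.5 * g^T H^(-1) g = 5.4785


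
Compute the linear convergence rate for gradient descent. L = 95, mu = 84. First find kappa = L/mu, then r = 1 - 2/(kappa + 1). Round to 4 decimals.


Step 1: Compute the condition number.
kappa = L/mu = 95/84 = 1.131
Step 2: Compute the convergence rate.
r = 1 - 2/(kappa + 1) = 1 - 2*mu/(L + mu) = (L - mu)/(L + mu) = 11/179 = 0.0615


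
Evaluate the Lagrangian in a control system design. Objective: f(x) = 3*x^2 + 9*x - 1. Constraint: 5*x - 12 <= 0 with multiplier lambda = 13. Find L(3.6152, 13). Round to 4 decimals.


Step 1: Evaluate f(x).
f(3.6152) = 3*3.6152^2 + 9*3.6152 - 1 = 70.7458
Step 2: Evaluate g(x).
g(3.6152) = 5*3.6152 - 12 = 6.076
Step 3: Compute Lagrangian.
L = 70.7458 + 13*6.076 = 149.7338


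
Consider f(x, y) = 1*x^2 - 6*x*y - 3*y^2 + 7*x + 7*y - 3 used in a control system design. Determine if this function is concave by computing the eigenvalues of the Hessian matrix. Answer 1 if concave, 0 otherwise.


The Hessian of f(x,y) = 1*x^2 - 6*x*y - 3*y^2 + 7*x + 7*y - 3 is:
H = [[2, -6], [-6, -6]]
Trace = 2 - 6 = -4
Determinant = 2*-6 - (-6)^2 = -48
Discriminant = (-4)^2 - 4*-48 = 208.0
Eigenvalues: lambda_1 = -9.2111, lambda_2 = 5.2111
The function is not concave.

0


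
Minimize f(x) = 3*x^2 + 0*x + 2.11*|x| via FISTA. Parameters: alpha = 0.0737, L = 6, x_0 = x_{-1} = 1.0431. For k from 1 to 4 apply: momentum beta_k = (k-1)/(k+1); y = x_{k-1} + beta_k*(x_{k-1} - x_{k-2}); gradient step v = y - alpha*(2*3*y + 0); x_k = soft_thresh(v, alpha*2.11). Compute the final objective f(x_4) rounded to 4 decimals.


FISTA on f(x) = 3*x^2 + 0*x + 2.11*|x|
L = 6, alpha = 0.0737
Iteration 1: beta = 0.0, y = 1.0431 + 0.0*(1.0431 - 1.0431) = 1.0431
  grad(y) = 6.2586, v = y - alpha*grad = 0.5818
  prox(v) = soft_thresh(0.5818, 0.1555) = 0.4263
Iteration 2: beta = 0.3333, y = 0.4263 + 0.3333*(0.4263 - 1.0431) = 0.2207
  grad(y) = 1.3245, v = y - alpha*grad = 0.1231
  prox(v) = soft_thresh(0.1231, 0.1555) = 0.0
Iteration 3: beta = 0.5, y = 0.0 + 0.5*(0.0 - 0.4263) = -0.2132
  grad(y) = -1.279, v = y - alpha*grad = -0.1189
  prox(v) = soft_thresh(-0.1189, 0.1555) = 0.0
Iteration 4: beta = 0.6, y = 0.0 + 0.6*(0.0 - 0.0) = 0.0
  grad(y) = 0.0, v = y - alpha*grad = 0.0
  prox(v) = soft_thresh(0.0, 0.1555) = 0.0
f(x_4) = 3*0.0^2 + 0*0.0 + 2.11*|0.0| = 0.0


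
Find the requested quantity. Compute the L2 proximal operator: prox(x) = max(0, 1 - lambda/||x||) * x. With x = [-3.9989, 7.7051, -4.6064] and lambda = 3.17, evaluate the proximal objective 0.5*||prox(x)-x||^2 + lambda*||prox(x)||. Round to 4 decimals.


Step 1: Compute ||x||.
||x|| = 9.8274
Step 2: Compute scaling factor.
scale = max(0, 1 - 3.17/9.8274) = 0.6774
Step 3: prox(x) = [-2.709, 5.2197, -3.1205]
||prox(x)|| = 6.6574
Step 4: Proximal objective.
0.5*||prox-x||^2 = 5.0245
lambda*||prox|| = 21.104
Total = 26.1286


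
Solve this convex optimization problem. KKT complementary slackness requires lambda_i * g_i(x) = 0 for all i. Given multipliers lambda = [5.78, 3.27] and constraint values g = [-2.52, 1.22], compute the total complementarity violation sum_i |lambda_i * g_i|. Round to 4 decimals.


KKT complementary slackness check:
lambda_1 * g_1 = 5.78 * -2.52 = -14.5656
lambda_2 * g_2 = 3.27 * 1.22 = 3.9894
Total violation = 14.5656 + 3.9894 = 18.555


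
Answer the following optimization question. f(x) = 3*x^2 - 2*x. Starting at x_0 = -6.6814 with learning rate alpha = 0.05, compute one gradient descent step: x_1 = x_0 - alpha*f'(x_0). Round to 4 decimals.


We compute the gradient at x_0 and apply the update.
f'(x) = 6*x - 2
f'(-6.6814) = 6*-6.6814 - 2 = -42.0884
x_1 = -6.6814 - 0.05*-42.0884 = -4.577


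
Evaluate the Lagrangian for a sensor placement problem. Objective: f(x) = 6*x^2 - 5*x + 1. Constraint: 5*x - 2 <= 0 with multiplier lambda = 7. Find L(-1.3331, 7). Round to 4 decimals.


Step 1: Evaluate f(x).
f(-1.3331) = 6*(-1.3331)^2 - 5*(-1.3331) + 1 = 18.3284
Step 2: Evaluate g(x).
g(-1.3331) = 5*-1.3331 - 2 = -8.6655
Step 3: Compute Lagrangian.
L = 18.3284 + 7*-8.6655 = -42.3301


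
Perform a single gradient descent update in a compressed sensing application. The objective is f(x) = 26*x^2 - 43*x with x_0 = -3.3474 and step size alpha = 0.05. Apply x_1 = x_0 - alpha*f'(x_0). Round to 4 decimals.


We compute the gradient at x_0 and apply the update.
f'(x) = 52*x - 43
f'(-3.3474) = 52*-3.3474 - 43 = -217.0648
x_1 = -3.3474 - 0.05*-217.0648 = 7.5058


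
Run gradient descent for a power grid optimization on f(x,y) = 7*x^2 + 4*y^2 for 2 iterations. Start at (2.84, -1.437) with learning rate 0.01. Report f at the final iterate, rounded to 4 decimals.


Gradient descent on f(x,y) = 7*x^2 + 4*y^2.
Starting point: (2.84, -1.437), alpha = 0.01
Step 1: grad_x = 2*7*2.84 = 39.76, grad_y = 2*4*-1.437 = -11.496
  x_1 = 2.84 - 0.01*39.76 = 2.4424
  y_1 = -1.437 - 0.01*-11.496 = -1.322
Step 2: grad_x = 2*7*2.4424 = 34.1936, grad_y = 2*4*-1.322 = -10.5763
  x_2 = 2.4424 - 0.01*34.1936 = 2.1005
  y_2 = -1.322 - 0.01*-10.5763 = -1.2163
f(2.1005, -1.2163) = 7*2.1005^2 + 4*(-1.2163)^2 = 36.801


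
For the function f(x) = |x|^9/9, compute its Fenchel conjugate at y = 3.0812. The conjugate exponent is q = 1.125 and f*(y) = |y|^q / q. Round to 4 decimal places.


The conjugate exponent q satisfies 1/p + 1/q = 1.
p = 9, so q = 9/(9 - 1) = 1.125
|y|^q = 3.0812^1.125 = 3.5466
f*(3.0812) = 3.5466 / 1.125 = 3.1525


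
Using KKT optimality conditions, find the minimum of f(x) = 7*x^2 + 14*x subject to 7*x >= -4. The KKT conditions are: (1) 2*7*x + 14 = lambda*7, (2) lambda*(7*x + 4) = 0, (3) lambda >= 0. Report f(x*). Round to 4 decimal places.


Step 1: Try lambda = 0 (constraint inactive).
x_unc = -14/(2*7) = -1.0
Check: 7*-1.0 = -7.0 < -4 -- violated!
Step 2: Constraint must be active: 7*x = -4
x* = -4/7 = -0.5714 (rounded; the exact value -4/7 is used below)
lambda = (2*7*(-4/7) + 14)/7 = 0.8571
Step 3: Compute optimal value.
f(x*) = 7*(-4/7)^2 + 14*(-4/7) = -5.7143


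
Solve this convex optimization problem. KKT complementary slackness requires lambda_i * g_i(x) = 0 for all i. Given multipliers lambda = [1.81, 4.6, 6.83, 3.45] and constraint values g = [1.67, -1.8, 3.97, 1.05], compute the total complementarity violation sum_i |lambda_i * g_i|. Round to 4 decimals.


KKT complementary slackness check:
lambda_1 * g_1 = 1.81 * 1.67 = 3.0227
lambda_2 * g_2 = 4.6 * -1.8 = -8.28
lambda_3 * g_3 = 6.83 * 3.97 = 27.1151
lambda_4 * g_4 = 3.45 * 1.05 = 3.6225
Total violation = 3.0227 + 8.28 + 27.1151 + 3.6225 = 42.0403


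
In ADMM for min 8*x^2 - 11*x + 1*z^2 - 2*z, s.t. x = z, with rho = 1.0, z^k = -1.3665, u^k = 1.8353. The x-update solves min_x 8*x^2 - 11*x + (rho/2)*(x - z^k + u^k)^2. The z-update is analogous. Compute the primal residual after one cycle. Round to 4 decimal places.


ADMM iteration with rho = 1.0, z^k = -1.3665, u^k = 1.8353
Step 1: x-update.
Minimize 8*x^2 - 11*x + (1.0/2)*(x + 1.3665 + 1.8353)^2
FOC: (2*8 + 1.0)*x = 11 + 1.0*(-1.3665 - 1.8353)
x^{k+1} = 0.4587
Step 2: z-update.
Minimize 1*z^2 - 2*z + (1.0/2)*(0.4587 - z + 1.8353)^2
FOC: (2*1 + 1.0)*z = 2 + 1.0*(0.4587 + 1.8353)
z^{k+1} = 1.4313
Step 3: u-update.
u^{k+1} = 1.8353 + 0.4587 - 1.4313 = 0.8627
Step 4: Primal residual = |0.4587 - 1.4313| = 0.9726


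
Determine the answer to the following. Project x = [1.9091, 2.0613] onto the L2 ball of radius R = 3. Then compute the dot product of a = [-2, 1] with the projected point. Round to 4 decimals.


Step 1: Compute ||x|| (intermediates to 6 decimals).
||x|| = sqrt(1.9091^2 + 2.0613^2) = 2.809559
Step 2: Project.
Since ||x|| <= R, proj = x (no scaling needed).
proj(x) = [1.9091, 2.0613]
Step 3: Dot product.
a^T * proj(x) = -2*1.9091 + 1*2.0613 = -1.7569


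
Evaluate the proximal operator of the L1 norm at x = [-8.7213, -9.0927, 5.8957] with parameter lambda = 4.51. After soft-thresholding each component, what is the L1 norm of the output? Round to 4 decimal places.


Soft-thresholding with lambda = 4.51:
prox(-8.7213) = sign(-8.7213)*max(|-8.7213| - 4.51, 0) = -4.2113
prox(-9.0927) = sign(-9.0927)*max(|-9.0927| - 4.51, 0) = -4.5827
prox(5.8957) = sign(5.8957)*max(|5.8957| - 4.51, 0) = 1.3857
prox(x) = [-4.2113, -4.5827, 1.3857]
||prox(x)||_1 = 4.2113 + 4.5827 + 1.3857 = 10.1797


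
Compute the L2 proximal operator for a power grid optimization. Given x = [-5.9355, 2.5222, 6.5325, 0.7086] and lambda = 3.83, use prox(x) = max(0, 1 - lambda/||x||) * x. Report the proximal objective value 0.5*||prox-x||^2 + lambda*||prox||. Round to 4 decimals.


Step 1: Compute ||x||.
||x|| = 9.2069
Step 2: Compute scaling factor.
scale = max(0, 1 - 3.83/9.2069) = 0.584
Step 3: prox(x) = [-3.4664, 1.473, 3.815, 0.4138]
||prox(x)|| = 5.3769
Step 4: Proximal objective.
0.5*||prox-x||^2 = 7.3345
lambda*||prox|| = 20.5935
Total = 27.928


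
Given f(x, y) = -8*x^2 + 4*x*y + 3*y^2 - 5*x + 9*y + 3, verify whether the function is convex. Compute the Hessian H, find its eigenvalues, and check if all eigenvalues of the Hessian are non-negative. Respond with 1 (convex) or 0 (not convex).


The Hessian of f(x,y) = -8*x^2 + 4*x*y + 3*y^2 - 5*x + 9*y + 3 is:
H = [[-16, 4], [4, 6]]
Trace = -16 + 6 = -10
Determinant = -16*6 - (4)^2 = -112
Discriminant = (-10)^2 - 4*-112 = 548.0
Eigenvalues: lambda_1 = -16.7047, lambda_2 = 6.7047
The function is not convex.

0


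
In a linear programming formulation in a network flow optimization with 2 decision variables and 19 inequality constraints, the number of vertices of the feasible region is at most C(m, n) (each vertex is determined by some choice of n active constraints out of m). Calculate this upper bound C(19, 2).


Each vertex corresponds to some choice of n active constraints out of m, so the number of vertices is at most C(m, n) = m! / (n!(m-n)!).
m = 19, n = 2
Numerator: 19 * 18
Denominator: 2! = 2
C(19, 2) = 171


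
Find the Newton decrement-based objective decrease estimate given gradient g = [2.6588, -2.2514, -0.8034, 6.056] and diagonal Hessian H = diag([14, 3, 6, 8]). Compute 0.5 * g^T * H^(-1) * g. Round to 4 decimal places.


Step 1: H is diagonal, so H^(-1) * g = [0.1899, -0.7505, -0.1339, 0.757].
Step 2: g^T H^(-1) g = sum_i g_i^2 / H_ii
  = (2.6588)^2/14 + (-2.2514)^2/3 + (-0.8034)^2/6 + (6.056)^2/8
  = 0.5049 + 1.6896 + 0.1076 + 4.5844 = 6.8865
Step 3: Objective decrease = 0.5 * g^T H^(-1) g = 3.4433


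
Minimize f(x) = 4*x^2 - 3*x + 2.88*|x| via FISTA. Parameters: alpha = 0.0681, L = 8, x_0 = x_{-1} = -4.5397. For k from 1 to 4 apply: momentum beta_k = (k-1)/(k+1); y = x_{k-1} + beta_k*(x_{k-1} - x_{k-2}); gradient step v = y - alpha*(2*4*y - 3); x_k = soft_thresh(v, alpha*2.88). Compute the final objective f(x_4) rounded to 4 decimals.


FISTA on f(x) = 4*x^2 - 3*x + 2.88*|x|
L = 8, alpha = 0.0681
Iteration 1: beta = 0.0, y = -4.5397 + 0.0*(-4.5397 + 4.5397) = -4.5397
  grad(y) = -39.3176, v = y - alpha*grad = -1.8622
  prox(v) = soft_thresh(-1.8622, 0.1961) = -1.666
Iteration 2: beta = 0.3333, y = -1.666 + 0.3333*(-1.666 + 4.5397) = -0.7082
  grad(y) = -8.6653, v = y - alpha*grad = -0.1181
  prox(v) = soft_thresh(-0.1181, 0.1961) = 0.0
Iteration 3: beta = 0.5, y = 0.0 + 0.5*(0.0 + 1.666) = 0.833
  grad(y) = 3.6642, v = y - alpha*grad = 0.5835
  prox(v) = soft_thresh(0.5835, 0.1961) = 0.3874
Iteration 4: beta = 0.6, y = 0.3874 + 0.6*(0.3874 - 0.0) = 0.6198
  grad(y) = 1.9583, v = y - alpha*grad = 0.4864
  prox(v) = soft_thresh(0.4864, 0.1961) = 0.2903
f(x_4) = 4*0.2903^2 - 3*0.2903 + 2.88*|0.2903| = 0.3023


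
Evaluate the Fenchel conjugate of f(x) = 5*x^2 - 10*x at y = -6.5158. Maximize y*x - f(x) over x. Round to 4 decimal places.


f*(y) = sup_x {y*x - a*x^2 - b*x} = sup_x {(y-b)*x - a*x^2}
FOC: (y - b) - 2a*x = 0 => x* = (y - b)/(2a)
x* = (-6.5158 + 10)/(2*5) = 0.3484
f*(-6.5158) = (y-b)^2/(4a) = (-6.5158 + 10)^2/(4*5)
= 12.1396/20 = 0.607


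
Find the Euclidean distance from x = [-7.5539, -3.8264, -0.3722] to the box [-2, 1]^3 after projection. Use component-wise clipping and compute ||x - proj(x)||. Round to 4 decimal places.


Project each component onto [-2, 1].
clip(-7.5539) = -2.0, clip(-3.8264) = -2.0, clip(-0.3722) = -0.3722
Projection = [-2.0, -2.0, -0.3722]
Squared diffs: [30.8458, 3.3357, 0.0]
Distance = sqrt(34.1815) = 5.8465


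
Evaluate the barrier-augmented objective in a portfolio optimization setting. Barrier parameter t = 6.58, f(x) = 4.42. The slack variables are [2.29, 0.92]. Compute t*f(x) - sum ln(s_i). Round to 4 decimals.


Step 1: Compute log-barrier.
ln values: [0.8286, -0.0834]
phi = -(0.8286 - 0.0834) = -0.7452
Step 2: Compute augmented objective.
t*f(x) = 6.58*4.42 = 29.0836
Total = 29.0836 - 0.7452 = 28.3384


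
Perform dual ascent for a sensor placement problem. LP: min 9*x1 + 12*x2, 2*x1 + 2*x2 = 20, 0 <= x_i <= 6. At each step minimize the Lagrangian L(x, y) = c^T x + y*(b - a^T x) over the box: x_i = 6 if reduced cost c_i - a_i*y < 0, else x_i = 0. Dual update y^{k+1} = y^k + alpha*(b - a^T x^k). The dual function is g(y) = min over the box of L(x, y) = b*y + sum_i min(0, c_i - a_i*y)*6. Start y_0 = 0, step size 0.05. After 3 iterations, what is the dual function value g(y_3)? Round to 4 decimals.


Dual ascent for LP: min 9*x1 + 12*x2, 2*x1 + 2*x2 = 20, 0 <= x_i <= 6
Step 1: y^k = 0.0, reduced costs: (9.0, 12.0)
  x^k = (0.0, 0.0), subgradient = b - a^T x = 20.0
  y^{k+1} = 0.0 + 0.05*20.0 = 1.0
Step 2: y^k = 1.0, reduced costs: (7.0, 10.0)
  x^k = (0.0, 0.0), subgradient = b - a^T x = 20.0
  y^{k+1} = 1.0 + 0.05*20.0 = 2.0
Step 3: y^k = 2.0, reduced costs: (5.0, 8.0)
  x^k = (0.0, 0.0), subgradient = b - a^T x = 20.0
  y^{k+1} = 2.0 + 0.05*20.0 = 3.0
Dual objective at y_3 = 3.0: reduced costs (3.0, 6.0), box minimizer x = (0.0, 0.0)
g(y_3) = b*y + (c1 - a1*y)*x1 + (c2 - a2*y)*x2 = 20*3.0 + 3.0*0.0 + 6.0*0.0 = 60.0 + 0.0 + 0.0 = 60.0


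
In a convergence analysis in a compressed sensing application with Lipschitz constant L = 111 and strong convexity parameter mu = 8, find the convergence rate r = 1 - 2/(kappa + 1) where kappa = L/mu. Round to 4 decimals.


Step 1: Compute the condition number.
kappa = L/mu = 111/8 = 13.875
Step 2: Compute the convergence rate.
r = 1 - 2/(kappa + 1) = 1 - 2*mu/(L + mu) = (L - mu)/(L + mu) = 103/119 = 0.8655


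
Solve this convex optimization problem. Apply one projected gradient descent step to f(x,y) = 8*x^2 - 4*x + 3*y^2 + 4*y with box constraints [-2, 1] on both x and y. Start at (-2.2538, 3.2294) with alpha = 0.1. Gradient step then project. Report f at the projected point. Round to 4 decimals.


Step 1: Compute gradient at (-2.2538, 3.2294).
grad_x = 2*8*-2.2538 - 4 = -40.0608
grad_y = 2*3*3.2294 + 4 = 23.3764
Step 2: Gradient step.
x_raw = -2.2538 - 0.1*-40.0608 = 1.7523
y_raw = 3.2294 - 0.1*23.3764 = 0.8918
Step 3: Project onto [-2, 1].
x_proj = clip(1.7523) = 1.0
y_proj = clip(0.8918) = 0.8918
Step 4: Evaluate f.
f(1.0, 0.8918) = 9.9527


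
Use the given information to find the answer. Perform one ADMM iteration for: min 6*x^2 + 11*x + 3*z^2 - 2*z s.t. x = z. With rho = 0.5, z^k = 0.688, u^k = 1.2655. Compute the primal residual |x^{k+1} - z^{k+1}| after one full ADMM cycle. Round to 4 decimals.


ADMM iteration with rho = 0.5, z^k = 0.688, u^k = 1.2655
Step 1: x-update.
Minimize 6*x^2 + 11*x + (0.5/2)*(x - 0.688 + 1.2655)^2
FOC: (2*6 + 0.5)*x = -11 + 0.5*(0.688 - 1.2655)
x^{k+1} = -0.9031
Step 2: z-update.
Minimize 3*z^2 - 2*z + (0.5/2)*(-0.9031 - z + 1.2655)^2
FOC: (2*3 + 0.5)*z = 2 + 0.5*(-0.9031 + 1.2655)
z^{k+1} = 0.3356
Step 3: u-update.
u^{k+1} = 1.2655 - 0.9031 - 0.3356 = 0.0268
Step 4: Primal residual = |-0.9031 - 0.3356| = 1.2387


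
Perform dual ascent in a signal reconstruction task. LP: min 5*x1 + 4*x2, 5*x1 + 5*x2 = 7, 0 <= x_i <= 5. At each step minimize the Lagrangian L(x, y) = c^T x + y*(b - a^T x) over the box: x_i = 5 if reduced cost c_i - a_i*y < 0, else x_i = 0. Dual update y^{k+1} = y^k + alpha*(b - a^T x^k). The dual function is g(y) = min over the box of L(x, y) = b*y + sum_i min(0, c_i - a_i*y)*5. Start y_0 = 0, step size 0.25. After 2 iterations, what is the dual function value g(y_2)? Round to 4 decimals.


Dual ascent for LP: min 5*x1 + 4*x2, 5*x1 + 5*x2 = 7, 0 <= x_i <= 5
Step 1: y^k = 0.0, reduced costs: (5.0, 4.0)
  x^k = (0.0, 0.0), subgradient = b - a^T x = 7.0
  y^{k+1} = 0.0 + 0.25*7.0 = 1.75
Step 2: y^k = 1.75, reduced costs: (-3.75, -4.75)
  x^k = (5.0, 5.0), subgradient = b - a^T x = -43.0
  y^{k+1} = 1.75 + 0.25*-43.0 = -9.0
Dual objective at y_2 = -9.0: reduced costs (50.0, 49.0), box minimizer x = (0.0, 0.0)
g(y_2) = b*y + (c1 - a1*y)*x1 + (c2 - a2*y)*x2 = 7*(-9.0) + 50.0*0.0 + 49.0*0.0 = -63.0 + 0.0 + 0.0 = -63.0


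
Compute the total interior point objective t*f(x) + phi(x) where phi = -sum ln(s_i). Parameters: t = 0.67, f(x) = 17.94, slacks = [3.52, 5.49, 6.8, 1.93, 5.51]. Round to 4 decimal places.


Step 1: Compute log-barrier.
ln values: [1.2585, 1.7029, 1.9169, 0.6575, 1.7066]
phi = -(1.2585 + 1.7029 + 1.9169 + 0.6575 + 1.7066) = -7.2424
Step 2: Compute augmented objective.
t*f(x) = 0.67*17.94 = 12.0198
Total = 12.0198 - 7.2424 = 4.7774


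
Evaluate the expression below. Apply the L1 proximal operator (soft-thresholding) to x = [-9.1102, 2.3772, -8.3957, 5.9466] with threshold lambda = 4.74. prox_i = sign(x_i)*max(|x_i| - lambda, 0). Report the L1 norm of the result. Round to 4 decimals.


Soft-thresholding with lambda = 4.74:
prox(-9.1102) = sign(-9.1102)*max(|-9.1102| - 4.74, 0) = -4.3702
prox(2.3772) = sign(2.3772)*max(|2.3772| - 4.74, 0) = 0.0
prox(-8.3957) = sign(-8.3957)*max(|-8.3957| - 4.74, 0) = -3.6557
prox(5.9466) = sign(5.9466)*max(|5.9466| - 4.74, 0) = 1.2066
prox(x) = [-4.3702, 0.0, -3.6557, 1.2066]
||prox(x)||_1 = 4.3702 + 0.0 + 3.6557 + 1.2066 = 9.2325


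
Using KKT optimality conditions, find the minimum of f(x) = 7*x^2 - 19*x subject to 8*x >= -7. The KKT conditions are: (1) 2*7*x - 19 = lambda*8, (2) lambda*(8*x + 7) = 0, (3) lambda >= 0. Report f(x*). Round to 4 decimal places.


Step 1: Try lambda = 0 (constraint inactive).
Stationarity: 2*7*x - 19 = 0
x* = 19/(2*7) = 19/14 = 1.3571 (rounded; the exact value 19/14 is used below)
Check constraint: 8*1.3571 = 10.8568 >= -7 -- satisfied.
Step 2: Compute optimal value.
f(x*) = 7*(19/14)^2 - 19*(19/14) = -12.8929


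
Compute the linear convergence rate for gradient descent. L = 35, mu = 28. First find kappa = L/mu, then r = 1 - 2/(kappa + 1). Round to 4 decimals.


Step 1: Compute the condition number.
kappa = L/mu = 35/28 = 1.25
Step 2: Compute the convergence rate.
r = 1 - 2/(kappa + 1) = 1 - 2*mu/(L + mu) = (L - mu)/(L + mu) = 7/63 = 0.1111


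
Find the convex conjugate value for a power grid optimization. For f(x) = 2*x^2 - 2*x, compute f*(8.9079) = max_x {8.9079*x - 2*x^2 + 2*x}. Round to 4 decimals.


f*(y) = sup_x {y*x - a*x^2 - b*x} = sup_x {(y-b)*x - a*x^2}
FOC: (y - b) - 2a*x = 0 => x* = (y - b)/(2a)
x* = (8.9079 + 2)/(2*2) = 2.727
f*(8.9079) = (y-b)^2/(4a) = (8.9079 + 2)^2/(4*2)
= 118.9823/8 = 14.8728


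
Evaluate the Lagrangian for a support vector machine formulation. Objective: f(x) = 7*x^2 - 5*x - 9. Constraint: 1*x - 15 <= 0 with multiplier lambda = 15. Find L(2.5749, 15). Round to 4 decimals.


Step 1: Evaluate f(x).
f(2.5749) = 7*2.5749^2 - 5*2.5749 - 9 = 24.5363
Step 2: Evaluate g(x).
g(2.5749) = 1*2.5749 - 15 = -12.4251
Step 3: Compute Lagrangian.
L = 24.5363 + 15*-12.4251 = -161.8402


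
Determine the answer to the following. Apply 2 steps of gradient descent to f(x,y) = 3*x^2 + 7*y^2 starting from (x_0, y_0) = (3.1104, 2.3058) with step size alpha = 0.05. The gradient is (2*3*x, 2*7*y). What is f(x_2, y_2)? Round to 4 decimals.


Gradient descent on f(x,y) = 3*x^2 + 7*y^2.
Starting point: (3.1104, 2.3058), alpha = 0.05
Step 1: grad_x = 2*3*3.1104 = 18.6624, grad_y = 2*7*2.3058 = 32.2812
  x_1 = 3.1104 - 0.05*18.6624 = 2.1773
  y_1 = 2.3058 - 0.05*32.2812 = 0.6917
Step 2: grad_x = 2*3*2.1773 = 13.0637, grad_y = 2*7*0.6917 = 9.6844
  x_2 = 2.1773 - 0.05*13.0637 = 1.5241
  y_2 = 0.6917 - 0.05*9.6844 = 0.2075
f(1.5241, 0.2075) = 3*1.5241^2 + 7*0.2075^2 = 7.2701


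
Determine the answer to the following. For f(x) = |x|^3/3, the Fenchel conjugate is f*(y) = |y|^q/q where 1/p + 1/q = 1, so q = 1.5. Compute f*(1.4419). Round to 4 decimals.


The conjugate exponent q satisfies 1/p + 1/q = 1.
p = 3, so q = 3/(3 - 1) = 1.5
|y|^q = 1.4419^1.5 = 1.7314
f*(1.4419) = 1.7314 / 1.5 = 1.1543


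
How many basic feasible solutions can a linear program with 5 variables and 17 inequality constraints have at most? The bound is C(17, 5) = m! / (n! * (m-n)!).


Each vertex corresponds to some choice of n active constraints out of m, so the number of vertices is at most C(m, n) = m! / (n!(m-n)!).
m = 17, n = 5
Numerator: 17 * 16 * 15 * 14 * 13
Denominator: 5! = 120
C(17, 5) = 6188


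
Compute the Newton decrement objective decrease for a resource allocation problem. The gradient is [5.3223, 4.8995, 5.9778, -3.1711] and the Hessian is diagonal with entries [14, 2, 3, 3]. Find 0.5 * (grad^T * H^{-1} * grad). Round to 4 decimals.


Step 1: H is diagonal, so H^(-1) * g = [0.3802, 2.4498, 1.9926, -1.057].
Step 2: g^T H^(-1) g = sum_i g_i^2 / H_ii
  = (5.3223)^2/14 + (4.8995)^2/2 + (5.9778)^2/3 + (-3.1711)^2/3
  = 2.0233 + 12.0026 + 11.9114 + 3.352 = 29.2892
Step 3: Objective decrease = 0.5 * g^T H^(-1) g = 14.6446


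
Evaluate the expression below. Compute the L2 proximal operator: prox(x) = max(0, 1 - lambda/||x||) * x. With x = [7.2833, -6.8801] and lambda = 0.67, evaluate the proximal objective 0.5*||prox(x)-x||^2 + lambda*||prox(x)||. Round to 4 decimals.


Step 1: Compute ||x||.
||x|| = 10.0191
Step 2: Compute scaling factor.
scale = max(0, 1 - 0.67/10.0191) = 0.9331
Step 3: prox(x) = [6.7962, -6.42]
||prox(x)|| = 9.3491
Step 4: Proximal objective.
0.5*||prox-x||^2 = 0.2245
lambda*||prox|| = 6.2639
Total = 6.4883


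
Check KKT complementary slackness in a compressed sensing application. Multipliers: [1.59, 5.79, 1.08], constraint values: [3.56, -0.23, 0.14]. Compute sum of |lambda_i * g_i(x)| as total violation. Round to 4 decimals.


KKT complementary slackness check:
lambda_1 * g_1 = 1.59 * 3.56 = 5.6604
lambda_2 * g_2 = 5.79 * -0.23 = -1.3317
lambda_3 * g_3 = 1.08 * 0.14 = 0.1512
Total violation = 5.6604 + 1.3317 + 0.1512 = 7.1433


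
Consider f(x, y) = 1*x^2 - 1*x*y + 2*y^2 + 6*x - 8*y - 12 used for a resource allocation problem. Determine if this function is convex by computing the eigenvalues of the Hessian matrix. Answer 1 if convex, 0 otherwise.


The Hessian of f(x,y) = 1*x^2 - 1*x*y + 2*y^2 + 6*x - 8*y - 12 is:
H = [[2, -1], [-1, 4]]
Trace = 2 + 4 = 6
Determinant = 2*4 - (-1)^2 = 7
Discriminant = (6)^2 - 4*7 = 8.0
Eigenvalues: lambda_1 = 1.5858, lambda_2 = 4.4142
The function is convex.

1


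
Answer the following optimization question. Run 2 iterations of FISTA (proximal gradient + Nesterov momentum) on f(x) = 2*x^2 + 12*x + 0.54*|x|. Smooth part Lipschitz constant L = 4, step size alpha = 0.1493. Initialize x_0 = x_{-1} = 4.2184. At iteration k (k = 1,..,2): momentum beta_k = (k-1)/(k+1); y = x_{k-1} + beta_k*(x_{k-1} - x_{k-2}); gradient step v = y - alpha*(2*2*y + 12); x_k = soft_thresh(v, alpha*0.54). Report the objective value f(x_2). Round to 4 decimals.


FISTA on f(x) = 2*x^2 + 12*x + 0.54*|x|
L = 4, alpha = 0.1493
Iteration 1: beta = 0.0, y = 4.2184 + 0.0*(4.2184 - 4.2184) = 4.2184
  grad(y) = 28.8736, v = y - alpha*grad = -0.0924
  prox(v) = soft_thresh(-0.0924, 0.0806) = -0.0118
Iteration 2: beta = 0.3333, y = -0.0118 + 0.3333*(-0.0118 - 4.2184) = -1.4219
  grad(y) = 6.3125, v = y - alpha*grad = -2.3643
  prox(v) = soft_thresh(-2.3643, 0.0806) = -2.2837
f(x_2) = 2*(-2.2837)^2 + 12*(-2.2837) + 0.54*|-2.2837| = -15.7407


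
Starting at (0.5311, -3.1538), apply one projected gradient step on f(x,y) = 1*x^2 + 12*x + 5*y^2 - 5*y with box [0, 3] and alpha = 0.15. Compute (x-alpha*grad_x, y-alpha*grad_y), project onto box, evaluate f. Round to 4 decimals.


Step 1: Compute gradient at (0.5311, -3.1538).
grad_x = 2*1*0.5311 + 12 = 13.0622
grad_y = 2*5*-3.1538 - 5 = -36.538
Step 2: Gradient step.
x_raw = 0.5311 - 0.15*13.0622 = -1.4282
y_raw = -3.1538 - 0.15*-36.538 = 2.3269
Step 3: Project onto [0, 3].
x_proj = clip(-1.4282) = 0.0
y_proj = clip(2.3269) = 2.3269
Step 4: Evaluate f.
f(0.0, 2.3269) = 15.4378


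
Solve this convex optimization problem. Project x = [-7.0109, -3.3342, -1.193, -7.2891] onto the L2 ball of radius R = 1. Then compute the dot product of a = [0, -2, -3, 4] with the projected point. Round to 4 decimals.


Step 1: Compute ||x|| (intermediates to 6 decimals).
||x|| = sqrt((-7.0109)^2 + (-3.3342)^2 + (-1.193)^2 + (-7.2891)^2) = 10.715588
Step 2: Project.
Since ||x|| > R, scale = R/||x|| = 1/10.715588 = 0.093322, proj(x) = scale * x
proj(x) = [-0.654271, -0.311154, -0.111333, -0.680233]
Step 3: Dot product.
a^T * proj(x) = 0*(-0.654271) - 2*(-0.311154) - 3*(-0.111333) + 4*(-0.680233) = -1.7646


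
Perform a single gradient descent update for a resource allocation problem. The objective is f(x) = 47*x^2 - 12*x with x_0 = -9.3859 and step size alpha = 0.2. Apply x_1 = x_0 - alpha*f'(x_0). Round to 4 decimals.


We compute the gradient at x_0 and apply the update.
f'(x) = 94*x - 12
f'(-9.3859) = 94*-9.3859 - 12 = -894.2746
x_1 = -9.3859 - 0.2*-894.2746 = 169.469


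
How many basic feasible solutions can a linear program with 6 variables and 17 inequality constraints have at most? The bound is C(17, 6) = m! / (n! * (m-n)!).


Each vertex corresponds to some choice of n active constraints out of m, so the number of vertices is at most C(m, n) = m! / (n!(m-n)!).
m = 17, n = 6
Numerator: 17 * 16 * 15 * 14 * 13 * 12
Denominator: 6! = 720
C(17, 6) = 12376


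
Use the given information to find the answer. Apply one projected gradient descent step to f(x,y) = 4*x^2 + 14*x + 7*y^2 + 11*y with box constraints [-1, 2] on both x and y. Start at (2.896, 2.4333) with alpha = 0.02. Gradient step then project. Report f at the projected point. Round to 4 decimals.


Step 1: Compute gradient at (2.896, 2.4333).
grad_x = 2*4*2.896 + 14 = 37.168
grad_y = 2*7*2.4333 + 11 = 45.0662
Step 2: Gradient step.
x_raw = 2.896 - 0.02*37.168 = 2.1526
y_raw = 2.4333 - 0.02*45.0662 = 1.532
Step 3: Project onto [-1, 2].
x_proj = clip(2.1526) = 2.0
y_proj = clip(1.532) = 1.532
Step 4: Evaluate f.
f(2.0, 1.532) = 77.2804


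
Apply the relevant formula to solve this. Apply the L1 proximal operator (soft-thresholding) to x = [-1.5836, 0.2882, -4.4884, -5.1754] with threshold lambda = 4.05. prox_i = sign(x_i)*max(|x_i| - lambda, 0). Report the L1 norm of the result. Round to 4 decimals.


Soft-thresholding with lambda = 4.05:
prox(-1.5836) = sign(-1.5836)*max(|-1.5836| - 4.05, 0) = 0.0
prox(0.2882) = sign(0.2882)*max(|0.2882| - 4.05, 0) = 0.0
prox(-4.4884) = sign(-4.4884)*max(|-4.4884| - 4.05, 0) = -0.4384
prox(-5.1754) = sign(-5.1754)*max(|-5.1754| - 4.05, 0) = -1.1254
prox(x) = [0.0, 0.0, -0.4384, -1.1254]
||prox(x)||_1 = 0.0 + 0.0 + 0.4384 + 1.1254 = 1.5638


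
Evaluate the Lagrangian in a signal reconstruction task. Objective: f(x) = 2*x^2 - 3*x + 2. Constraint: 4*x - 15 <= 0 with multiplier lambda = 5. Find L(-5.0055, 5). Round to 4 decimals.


Step 1: Evaluate f(x).
f(-5.0055) = 2*(-5.0055)^2 - 3*(-5.0055) + 2 = 67.1266
Step 2: Evaluate g(x).
g(-5.0055) = 4*-5.0055 - 15 = -35.022
Step 3: Compute Lagrangian.
L = 67.1266 + 5*-35.022 = -107.9834


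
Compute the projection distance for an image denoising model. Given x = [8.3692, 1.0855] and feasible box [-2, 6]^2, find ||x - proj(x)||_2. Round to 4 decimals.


Project each component onto [-2, 6].
clip(8.3692) = 6.0, clip(1.0855) = 1.0855
Projection = [6.0, 1.0855]
Squared diffs: [5.6131, 0.0]
Distance = sqrt(5.6131) = 2.3692


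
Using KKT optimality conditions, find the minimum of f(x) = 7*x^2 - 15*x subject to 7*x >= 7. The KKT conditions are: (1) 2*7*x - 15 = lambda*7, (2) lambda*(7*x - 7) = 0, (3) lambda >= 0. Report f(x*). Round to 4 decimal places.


Step 1: Try lambda = 0 (constraint inactive).
Stationarity: 2*7*x - 15 = 0
x* = 15/(2*7) = 15/14 = 1.0714 (rounded; the exact value 15/14 is used below)
Check constraint: 7*1.0714 = 7.4998 >= 7 -- satisfied.
Step 2: Compute optimal value.
f(x*) = 7*(15/14)^2 - 15*(15/14) = -8.0357


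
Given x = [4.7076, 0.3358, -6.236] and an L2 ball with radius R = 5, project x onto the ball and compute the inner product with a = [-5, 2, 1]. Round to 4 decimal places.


Step 1: Compute ||x|| (intermediates to 6 decimals).
||x|| = sqrt(4.7076^2 + 0.3358^2 + (-6.236)^2) = 7.820611
Step 2: Project.
Since ||x|| > R, scale = R/||x|| = 5/7.820611 = 0.639336, proj(x) = scale * x
proj(x) = [3.009738, 0.214689, -3.986899]
Step 3: Dot product.
a^T * proj(x) = -5*3.009738 + 2*0.214689 + 1*(-3.986899) = -18.6062


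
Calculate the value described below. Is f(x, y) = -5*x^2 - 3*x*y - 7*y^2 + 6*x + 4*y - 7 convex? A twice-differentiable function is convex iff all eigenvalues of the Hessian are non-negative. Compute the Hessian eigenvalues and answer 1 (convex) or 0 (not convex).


The Hessian of f(x,y) = -5*x^2 - 3*x*y - 7*y^2 + 6*x + 4*y - 7 is:
H = [[-10, -3], [-3, -14]]
Trace = -10 - 14 = -24
Determinant = -10*-14 - (-3)^2 = 131
Discriminant = (-24)^2 - 4*131 = 52.0
Eigenvalues: lambda_1 = -15.6056, lambda_2 = -8.3944
The function is not convex.

0


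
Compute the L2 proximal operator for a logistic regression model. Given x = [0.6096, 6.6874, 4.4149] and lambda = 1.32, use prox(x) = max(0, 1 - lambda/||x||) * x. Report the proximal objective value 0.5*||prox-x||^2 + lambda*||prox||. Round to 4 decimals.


Step 1: Compute ||x||.
||x|| = 8.0364
Step 2: Compute scaling factor.
scale = max(0, 1 - 1.32/8.0364) = 0.8357
Step 3: prox(x) = [0.5095, 5.589, 3.6897]
||prox(x)|| = 6.7164
Step 4: Proximal objective.
0.5*||prox-x||^2 = 0.8712
lambda*||prox|| = 8.8656
Total = 9.7369


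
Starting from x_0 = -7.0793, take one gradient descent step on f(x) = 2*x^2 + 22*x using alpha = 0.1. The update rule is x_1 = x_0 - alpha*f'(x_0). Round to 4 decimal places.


We compute the gradient at x_0 and apply the update.
f'(x) = 4*x + 22
f'(-7.0793) = 4*-7.0793 + 22 = -6.3172
x_1 = -7.0793 - 0.1*-6.3172 = -6.4476


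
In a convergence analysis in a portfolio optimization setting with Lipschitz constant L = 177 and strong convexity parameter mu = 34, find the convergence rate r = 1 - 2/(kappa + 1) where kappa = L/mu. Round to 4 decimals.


Step 1: Compute the condition number.
kappa = L/mu = 177/34 = 5.2059
Step 2: Compute the convergence rate.
r = 1 - 2/(kappa + 1) = 1 - 2*mu/(L + mu) = (L - mu)/(L + mu) = 143/211 = 0.6777


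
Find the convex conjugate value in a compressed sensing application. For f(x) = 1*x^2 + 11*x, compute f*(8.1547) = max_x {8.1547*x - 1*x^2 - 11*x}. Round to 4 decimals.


f*(y) = sup_x {y*x - a*x^2 - b*x} = sup_x {(y-b)*x - a*x^2}
FOC: (y - b) - 2a*x = 0 => x* = (y - b)/(2a)
x* = (8.1547 - 11)/(2*1) = -1.4227
f*(8.1547) = (y-b)^2/(4a) = (8.1547 - 11)^2/(4*1)
= 8.0957/4 = 2.0239


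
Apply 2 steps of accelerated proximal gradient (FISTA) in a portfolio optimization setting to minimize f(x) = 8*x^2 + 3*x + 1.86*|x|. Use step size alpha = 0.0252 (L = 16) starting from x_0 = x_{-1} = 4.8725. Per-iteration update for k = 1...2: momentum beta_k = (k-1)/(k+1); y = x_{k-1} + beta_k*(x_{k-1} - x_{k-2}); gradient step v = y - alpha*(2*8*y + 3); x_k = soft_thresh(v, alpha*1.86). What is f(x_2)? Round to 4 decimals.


FISTA on f(x) = 8*x^2 + 3*x + 1.86*|x|
L = 16, alpha = 0.0252
Iteration 1: beta = 0.0, y = 4.8725 + 0.0*(4.8725 - 4.8725) = 4.8725
  grad(y) = 80.96, v = y - alpha*grad = 2.8323
  prox(v) = soft_thresh(2.8323, 0.0469) = 2.7854
Iteration 2: beta = 0.3333, y = 2.7854 + 0.3333*(2.7854 - 4.8725) = 2.0897
  grad(y) = 36.436, v = y - alpha*grad = 1.1716
  prox(v) = soft_thresh(1.1716, 0.0469) = 1.1247
f(x_2) = 8*1.1247^2 + 3*1.1247 + 1.86*|1.1247| = 15.5854


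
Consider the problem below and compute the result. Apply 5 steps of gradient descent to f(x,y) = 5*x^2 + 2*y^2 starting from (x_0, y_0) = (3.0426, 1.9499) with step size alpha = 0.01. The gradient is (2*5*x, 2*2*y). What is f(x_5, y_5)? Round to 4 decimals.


Gradient descent on f(x,y) = 5*x^2 + 2*y^2.
Starting point: (3.0426, 1.9499), alpha = 0.01
Step 1: grad_x = 2*5*3.0426 = 30.426, grad_y = 2*2*1.9499 = 7.7996
  x_1 = 3.0426 - 0.01*30.426 = 2.7383
  y_1 = 1.9499 - 0.01*7.7996 = 1.8719
Step 2: grad_x = 2*5*2.7383 = 27.3834, grad_y = 2*2*1.8719 = 7.4876
  x_2 = 2.7383 - 0.01*27.3834 = 2.4645
  y_2 = 1.8719 - 0.01*7.4876 = 1.797
Step 3: grad_x = 2*5*2.4645 = 24.6451, grad_y = 2*2*1.797 = 7.1881
  x_3 = 2.4645 - 0.01*24.6451 = 2.2181
  y_3 = 1.797 - 0.01*7.1881 = 1.7251
Step 4: grad_x = 2*5*2.2181 = 22.1806, grad_y = 2*2*1.7251 = 6.9006
  x_4 = 2.2181 - 0.01*22.1806 = 1.9962
  y_4 = 1.7251 - 0.01*6.9006 = 1.6561
Step 5: grad_x = 2*5*1.9962 = 19.9625, grad_y = 2*2*1.6561 = 6.6246
  x_5 = 1.9962 - 0.01*19.9625 = 1.7966
  y_5 = 1.6561 - 0.01*6.6246 = 1.5899
f(1.7966, 1.5899) = 5*1.7966^2 + 2*1.5899^2 = 21.1948


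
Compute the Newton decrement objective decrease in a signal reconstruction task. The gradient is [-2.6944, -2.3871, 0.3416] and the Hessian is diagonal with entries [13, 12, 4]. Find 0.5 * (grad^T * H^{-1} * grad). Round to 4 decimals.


Step 1: H is diagonal, so H^(-1) * g = [-0.2073, -0.1989, 0.0854].
Step 2: g^T H^(-1) g = sum_i g_i^2 / H_ii
  = (-2.6944)^2/13 + (-2.3871)^2/12 + (0.3416)^2/4
  = 0.5584 + 0.4749 + 0.0292 = 1.0625
Step 3: Objective decrease = 0.5 * g^T H^(-1) g = 0.5312


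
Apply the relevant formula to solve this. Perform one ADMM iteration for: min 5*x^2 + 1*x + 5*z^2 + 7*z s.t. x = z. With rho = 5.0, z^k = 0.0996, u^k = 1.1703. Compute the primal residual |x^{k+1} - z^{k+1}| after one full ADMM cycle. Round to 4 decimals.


ADMM iteration with rho = 5.0, z^k = 0.0996, u^k = 1.1703
Step 1: x-update.
Minimize 5*x^2 + 1*x + (5.0/2)*(x - 0.0996 + 1.1703)^2
FOC: (2*5 + 5.0)*x = -1 + 5.0*(0.0996 - 1.1703)
x^{k+1} = -0.4236
Step 2: z-update.
Minimize 5*z^2 + 7*z + (5.0/2)*(-0.4236 - z + 1.1703)^2
FOC: (2*5 + 5.0)*z = -7 + 5.0*(-0.4236 + 1.1703)
z^{k+1} = -0.2178
Step 3: u-update.
u^{k+1} = 1.1703 - 0.4236 + 0.2178 = 0.9645
Step 4: Primal residual = |-0.4236 + 0.2178| = 0.2058


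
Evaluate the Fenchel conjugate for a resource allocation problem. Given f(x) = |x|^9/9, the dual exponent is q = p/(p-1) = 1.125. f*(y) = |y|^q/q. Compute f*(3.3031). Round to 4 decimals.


The conjugate exponent q satisfies 1/p + 1/q = 1.
p = 9, so q = 9/(9 - 1) = 1.125
|y|^q = 3.3031^1.125 = 3.8352
f*(3.3031) = 3.8352 / 1.125 = 3.4091


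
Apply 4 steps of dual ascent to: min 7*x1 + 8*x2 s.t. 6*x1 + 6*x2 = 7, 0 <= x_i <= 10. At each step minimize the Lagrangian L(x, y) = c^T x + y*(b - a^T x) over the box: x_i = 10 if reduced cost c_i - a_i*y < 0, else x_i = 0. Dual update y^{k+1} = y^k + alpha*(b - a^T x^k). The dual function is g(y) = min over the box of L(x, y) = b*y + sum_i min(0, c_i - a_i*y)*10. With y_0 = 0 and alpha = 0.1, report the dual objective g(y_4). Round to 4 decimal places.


Dual ascent for LP: min 7*x1 + 8*x2, 6*x1 + 6*x2 = 7, 0 <= x_i <= 10
Step 1: y^k = 0.0, reduced costs: (7.0, 8.0)
  x^k = (0.0, 0.0), subgradient = b - a^T x = 7.0
  y^{k+1} = 0.0 + 0.1*7.0 = 0.7
Step 2: y^k = 0.7, reduced costs: (2.8, 3.8)
  x^k = (0.0, 0.0), subgradient = b - a^T x = 7.0
  y^{k+1} = 0.7 + 0.1*7.0 = 1.4
Step 3: y^k = 1.4, reduced costs: (-1.4, -0.4)
  x^k = (10.0, 10.0), subgradient = b - a^T x = -113.0
  y^{k+1} = 1.4 + 0.1*-113.0 = -9.9
Step 4: y^k = -9.9, reduced costs: (66.4, 67.4)
  x^k = (0.0, 0.0), subgradient = b - a^T x = 7.0
  y^{k+1} = -9.9 + 0.1*7.0 = -9.2
Dual objective at y_4 = -9.2: reduced costs (62.2, 63.2), box minimizer x = (0.0, 0.0)
g(y_4) = b*y + (c1 - a1*y)*x1 + (c2 - a2*y)*x2 = 7*(-9.2) + 62.2*0.0 + 63.2*0.0 = -64.4 + 0.0 + 0.0 = -64.4
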